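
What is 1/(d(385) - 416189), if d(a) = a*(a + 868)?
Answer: 1/66216 ≈ 1.5102e-5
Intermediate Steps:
d(a) = a*(868 + a)
1/(d(385) - 416189) = 1/(385*(868 + 385) - 416189) = 1/(385*1253 - 416189) = 1/(482405 - 416189) = 1/66216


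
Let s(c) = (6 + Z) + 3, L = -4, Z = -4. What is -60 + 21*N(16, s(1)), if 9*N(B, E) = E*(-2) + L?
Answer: -278/3 ≈ -92.667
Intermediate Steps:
s(c) = 5 (s(c) = (6 - 4) + 3 = 2 + 3 = 5)
N(B, E) = -4/9 - 2*E/9 (N(B, E) = (E*(-2) - 4)/9 = (-2*E - 4)/9 = (-4 - 2*E)/9 = -4/9 - 2*E/9)
-60 + 21*N(16, s(1)) = -60 + 21*(-4/9 - 2/9*5) = -60 + 21*(-4/9 - 10/9) = -60 + 21*(-14/9) = -60 - 98/3 = -278/3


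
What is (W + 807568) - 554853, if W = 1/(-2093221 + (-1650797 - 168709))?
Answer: 988804803804/3912727 ≈ 2.5272e+5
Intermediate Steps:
W = -1/3912727 (W = 1/(-2093221 - 1819506) = 1/(-3912727) = -1/3912727 ≈ -2.5558e-7)
(W + 807568) - 554853 = (-1/3912727 + 807568) - 554853 = 3159793117935/3912727 - 554853 = 988804803804/3912727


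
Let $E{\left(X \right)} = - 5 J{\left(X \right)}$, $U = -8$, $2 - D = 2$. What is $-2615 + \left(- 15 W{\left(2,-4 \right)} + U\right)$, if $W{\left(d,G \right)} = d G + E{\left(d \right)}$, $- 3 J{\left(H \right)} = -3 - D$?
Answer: $-2428$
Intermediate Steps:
$D = 0$ ($D = 2 - 2 = 0$)
$J{\left(H \right)} = 1$ ($J{\left(H \right)} = - \frac{-3 - 0}{3} = - \frac{-3 + 0}{3} = \left(- \frac{1}{3}\right) \left(-3\right) = 1$)
$E{\left(X \right)} = -5$ ($E{\left(X \right)} = \left(-5\right) 1 = -5$)
$W{\left(d,G \right)} = -5 + G d$ ($W{\left(d,G \right)} = d G - 5 = G d - 5 = -5 + G d$)
$-2615 + \left(- 15 W{\left(2,-4 \right)} + U\right) = -2615 - \left(8 + 15 \left(-5 - 8\right)\right) = -2615 - -187 = -2615 + \left(195 - 8\right) = -2615 + 187 = -2428$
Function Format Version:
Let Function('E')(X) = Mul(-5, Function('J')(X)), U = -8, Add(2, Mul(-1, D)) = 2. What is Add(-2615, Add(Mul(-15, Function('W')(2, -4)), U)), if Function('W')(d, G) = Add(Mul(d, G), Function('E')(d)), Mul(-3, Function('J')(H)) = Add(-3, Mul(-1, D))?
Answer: -2428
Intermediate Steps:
D = 0 (D = Add(2, Mul(-1, 2)) = Add(2, -2) = 0)
Function('J')(H) = 1 (Function('J')(H) = Mul(Rational(-1, 3), Add(-3, Mul(-1, 0))) = Mul(Rational(-1, 3), Add(-3, 0)) = Mul(Rational(-1, 3), -3) = 1)
Function('E')(X) = -5 (Function('E')(X) = Mul(-5, 1) = -5)
Function('W')(d, G) = Add(-5, Mul(G, d)) (Function('W')(d, G) = Add(Mul(d, G), -5) = Add(Mul(G, d), -5) = Add(-5, Mul(G, d)))
Add(-2615, Add(Mul(-15, Function('W')(2, -4)), U)) = Add(-2615, Add(Mul(-15, Add(-5, Mul(-4, 2))), -8)) = Add(-2615, Add(Mul(-15, Add(-5, -8)), -8)) = Add(-2615, Add(Mul(-15, -13), -8)) = Add(-2615, Add(195, -8)) = Add(-2615, 187) = -2428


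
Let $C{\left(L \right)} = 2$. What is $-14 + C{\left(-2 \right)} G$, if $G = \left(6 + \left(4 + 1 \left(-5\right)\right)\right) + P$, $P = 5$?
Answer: $6$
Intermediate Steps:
$G = 10$ ($G = \left(6 + \left(4 + 1 \left(-5\right)\right)\right) + 5 = \left(6 + \left(4 - 5\right)\right) + 5 = \left(6 - 1\right) + 5 = 5 + 5 = 10$)
$-14 + C{\left(-2 \right)} G = -14 + 2 \cdot 10 = -14 + 20 = 6$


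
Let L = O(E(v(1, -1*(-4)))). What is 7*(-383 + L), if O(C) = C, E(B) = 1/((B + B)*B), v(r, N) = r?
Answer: -5355/2 ≈ -2677.5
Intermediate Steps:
E(B) = 1/(2*B²) (E(B) = 1/(((2*B))*B) = (1/(2*B))/B = 1/(2*B²))
L = ½ (L = (½)/1² = (½)*1 = ½ ≈ 0.50000)
7*(-383 + L) = 7*(-383 + ½) = 7*(-765/2) = -5355/2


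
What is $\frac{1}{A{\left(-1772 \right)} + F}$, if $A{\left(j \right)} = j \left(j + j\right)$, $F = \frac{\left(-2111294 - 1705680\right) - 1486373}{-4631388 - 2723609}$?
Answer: $\frac{7354997}{46189151103443} \approx 1.5924 \cdot 10^{-7}$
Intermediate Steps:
$F = \frac{5303347}{7354997}$ ($F = \frac{\left(-2111294 - 1705680\right) - 1486373}{-7354997} = \left(-3816974 - 1486373\right) \left(- \frac{1}{7354997}\right) = \left(-5303347\right) \left(- \frac{1}{7354997}\right) = \frac{5303347}{7354997} \approx 0.72105$)
$A{\left(j \right)} = 2 j^{2}$ ($A{\left(j \right)} = j 2 j = 2 j^{2}$)
$\frac{1}{A{\left(-1772 \right)} + F} = \frac{1}{2 \left(-1772\right)^{2} + \frac{5303347}{7354997}} = \frac{1}{2 \cdot 3139984 + \frac{5303347}{7354997}} = \frac{1}{6279968 + \frac{5303347}{7354997}} = \frac{1}{\frac{46189151103443}{7354997}} = \frac{7354997}{46189151103443}$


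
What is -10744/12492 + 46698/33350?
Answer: 28129877/52076025 ≈ 0.54017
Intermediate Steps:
-10744/12492 + 46698/33350 = -10744*1/12492 + 46698*(1/33350) = -2686/3123 + 23349/16675 = 28129877/52076025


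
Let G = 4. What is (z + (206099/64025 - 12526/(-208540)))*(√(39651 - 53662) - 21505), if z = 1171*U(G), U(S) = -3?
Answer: 20154915430286989/267035470 - 4686099844289*I*√14011/1335177350 ≈ 7.5477e+7 - 4.1544e+5*I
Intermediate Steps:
z = -3513 (z = 1171*(-3) = -3513)
(z + (206099/64025 - 12526/(-208540)))*(√(39651 - 53662) - 21505) = (-3513 + (206099/64025 - 12526/(-208540)))*(√(39651 - 53662) - 21505) = (-3513 + (206099*(1/64025) - 12526*(-1/208540)))*(√(-14011) - 21505) = (-3513 + (206099/64025 + 6263/104270))*(I*√14011 - 21505) = (-3513 + 4378186261/1335177350)*(-21505 + I*√14011) = -4686099844289*(-21505 + I*√14011)/1335177350 = 20154915430286989/267035470 - 4686099844289*I*√14011/1335177350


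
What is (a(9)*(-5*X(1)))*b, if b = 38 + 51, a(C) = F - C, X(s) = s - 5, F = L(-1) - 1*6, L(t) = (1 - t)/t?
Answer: -30260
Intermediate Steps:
L(t) = (1 - t)/t
F = -8 (F = (1 - 1*(-1))/(-1) - 1*6 = -(1 + 1) - 6 = -1*2 - 6 = -2 - 6 = -8)
X(s) = -5 + s
a(C) = -8 - C
b = 89
(a(9)*(-5*X(1)))*b = ((-8 - 1*9)*(-5*(-5 + 1)))*89 = ((-8 - 9)*(-5*(-4)))*89 = -17*20*89 = -340*89 = -30260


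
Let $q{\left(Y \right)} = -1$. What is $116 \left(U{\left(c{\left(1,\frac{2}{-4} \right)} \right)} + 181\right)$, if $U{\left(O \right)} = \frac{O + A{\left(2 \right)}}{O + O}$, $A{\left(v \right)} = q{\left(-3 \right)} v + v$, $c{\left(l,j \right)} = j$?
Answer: $21054$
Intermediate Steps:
$A{\left(v \right)} = 0$ ($A{\left(v \right)} = - v + v = 0$)
$U{\left(O \right)} = \frac{1}{2}$ ($U{\left(O \right)} = \frac{O + 0}{O + O} = \frac{O}{2 O} = O \frac{1}{2 O} = \frac{1}{2}$)
$116 \left(U{\left(c{\left(1,\frac{2}{-4} \right)} \right)} + 181\right) = 116 \left(\frac{1}{2} + 181\right) = 116 \cdot \frac{363}{2} = 21054$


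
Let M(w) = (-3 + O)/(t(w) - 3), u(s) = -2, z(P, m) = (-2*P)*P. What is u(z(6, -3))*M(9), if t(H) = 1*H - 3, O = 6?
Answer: -2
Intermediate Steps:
z(P, m) = -2*P²
t(H) = -3 + H (t(H) = H - 3 = -3 + H)
M(w) = 3/(-6 + w) (M(w) = (-3 + 6)/((-3 + w) - 3) = 3/(-6 + w))
u(z(6, -3))*M(9) = -6/(-6 + 9) = -6/3 = -2*1 = -2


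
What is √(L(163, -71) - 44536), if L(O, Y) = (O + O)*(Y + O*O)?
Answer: 6*√238717 ≈ 2931.5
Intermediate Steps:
L(O, Y) = 2*O*(Y + O²) (L(O, Y) = (2*O)*(Y + O²) = 2*O*(Y + O²))
√(L(163, -71) - 44536) = √(2*163*(-71 + 163²) - 44536) = √(2*163*(-71 + 26569) - 44536) = √(2*163*26498 - 44536) = √(8638348 - 44536) = √8593812 = 6*√238717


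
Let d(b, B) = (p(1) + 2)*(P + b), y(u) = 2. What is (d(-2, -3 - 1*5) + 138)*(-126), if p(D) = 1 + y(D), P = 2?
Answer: -17388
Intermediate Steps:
p(D) = 3 (p(D) = 1 + 2 = 3)
d(b, B) = 10 + 5*b (d(b, B) = (3 + 2)*(2 + b) = 5*(2 + b) = 10 + 5*b)
(d(-2, -3 - 1*5) + 138)*(-126) = ((10 + 5*(-2)) + 138)*(-126) = ((10 - 10) + 138)*(-126) = (0 + 138)*(-126) = 138*(-126) = -17388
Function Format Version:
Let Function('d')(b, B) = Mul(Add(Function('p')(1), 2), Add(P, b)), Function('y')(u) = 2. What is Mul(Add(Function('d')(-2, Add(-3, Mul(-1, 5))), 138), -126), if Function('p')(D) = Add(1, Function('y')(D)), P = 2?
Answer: -17388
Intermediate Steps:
Function('p')(D) = 3 (Function('p')(D) = Add(1, 2) = 3)
Function('d')(b, B) = Add(10, Mul(5, b)) (Function('d')(b, B) = Mul(Add(3, 2), Add(2, b)) = Mul(5, Add(2, b)) = Add(10, Mul(5, b)))
Mul(Add(Function('d')(-2, Add(-3, Mul(-1, 5))), 138), -126) = Mul(Add(Add(10, Mul(5, -2)), 138), -126) = Mul(Add(Add(10, -10), 138), -126) = Mul(Add(0, 138), -126) = Mul(138, -126) = -17388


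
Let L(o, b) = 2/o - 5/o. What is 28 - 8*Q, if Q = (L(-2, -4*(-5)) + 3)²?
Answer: -134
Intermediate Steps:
L(o, b) = -3/o
Q = 81/4 (Q = (-3/(-2) + 3)² = (-3*(-½) + 3)² = (3/2 + 3)² = (9/2)² = 81/4 ≈ 20.250)
28 - 8*Q = 28 - 8*81/4 = 28 - 162 = -134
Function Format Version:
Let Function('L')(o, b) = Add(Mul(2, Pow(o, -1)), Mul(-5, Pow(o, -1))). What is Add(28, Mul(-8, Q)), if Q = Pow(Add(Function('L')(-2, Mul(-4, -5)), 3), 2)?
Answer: -134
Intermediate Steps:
Function('L')(o, b) = Mul(-3, Pow(o, -1))
Q = Rational(81, 4) (Q = Pow(Add(Mul(-3, Pow(-2, -1)), 3), 2) = Pow(Add(Mul(-3, Rational(-1, 2)), 3), 2) = Pow(Add(Rational(3, 2), 3), 2) = Pow(Rational(9, 2), 2) = Rational(81, 4) ≈ 20.250)
Add(28, Mul(-8, Q)) = Add(28, Mul(-8, Rational(81, 4))) = Add(28, -162) = -134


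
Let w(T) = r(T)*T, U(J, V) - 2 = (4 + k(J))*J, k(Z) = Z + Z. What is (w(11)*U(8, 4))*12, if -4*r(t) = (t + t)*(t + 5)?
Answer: -1881792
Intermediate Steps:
k(Z) = 2*Z
r(t) = -t*(5 + t)/2 (r(t) = -(t + t)*(t + 5)/4 = -2*t*(5 + t)/4 = -t*(5 + t)/2)
U(J, V) = 2 + J*(4 + 2*J) (U(J, V) = 2 + (4 + 2*J)*J = 2 + J*(4 + 2*J))
w(T) = -T²*(5 + T)/2 (w(T) = (-T*(5 + T)/2)*T = -T²*(5 + T)/2)
(w(11)*U(8, 4))*12 = (((½)*11²*(-5 - 1*11))*(2 + 2*8² + 4*8))*12 = (((½)*121*(-5 - 11))*(2 + 2*64 + 32))*12 = (((½)*121*(-16))*(2 + 128 + 32))*12 = -968*162*12 = -156816*12 = -1881792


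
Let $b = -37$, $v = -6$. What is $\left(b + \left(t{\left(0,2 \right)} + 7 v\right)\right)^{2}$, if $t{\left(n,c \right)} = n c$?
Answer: $6241$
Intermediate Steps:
$t{\left(n,c \right)} = c n$
$\left(b + \left(t{\left(0,2 \right)} + 7 v\right)\right)^{2} = \left(-37 + \left(2 \cdot 0 + 7 \left(-6\right)\right)\right)^{2} = \left(-37 + \left(0 - 42\right)\right)^{2} = \left(-37 - 42\right)^{2} = \left(-79\right)^{2} = 6241$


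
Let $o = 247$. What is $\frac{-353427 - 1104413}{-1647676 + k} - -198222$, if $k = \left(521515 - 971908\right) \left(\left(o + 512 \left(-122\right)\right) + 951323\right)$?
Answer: $\frac{39688877680857994}{200224383167} \approx 1.9822 \cdot 10^{5}$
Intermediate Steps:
$k = -400447118658$ ($k = \left(521515 - 971908\right) \left(\left(247 + 512 \left(-122\right)\right) + 951323\right) = - 450393 \left(\left(247 - 62464\right) + 951323\right) = - 450393 \left(-62217 + 951323\right) = \left(-450393\right) 889106 = -400447118658$)
$\frac{-353427 - 1104413}{-1647676 + k} - -198222 = \frac{-353427 - 1104413}{-1647676 - 400447118658} - -198222 = - \frac{1457840}{-400448766334} + 198222 = \left(-1457840\right) \left(- \frac{1}{400448766334}\right) + 198222 = \frac{728920}{200224383167} + 198222 = \frac{39688877680857994}{200224383167}$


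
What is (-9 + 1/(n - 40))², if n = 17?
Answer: 43264/529 ≈ 81.785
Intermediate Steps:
(-9 + 1/(n - 40))² = (-9 + 1/(17 - 40))² = (-9 + 1/(-23))² = (-9 - 1/23)² = (-208/23)² = 43264/529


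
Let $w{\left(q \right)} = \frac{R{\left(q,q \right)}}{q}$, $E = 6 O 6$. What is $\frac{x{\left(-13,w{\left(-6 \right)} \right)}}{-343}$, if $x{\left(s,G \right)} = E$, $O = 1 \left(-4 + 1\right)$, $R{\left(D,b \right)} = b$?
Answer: $\frac{108}{343} \approx 0.31487$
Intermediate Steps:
$O = -3$ ($O = 1 \left(-3\right) = -3$)
$E = -108$ ($E = 6 \left(-3\right) 6 = \left(-18\right) 6 = -108$)
$w{\left(q \right)} = 1$ ($w{\left(q \right)} = \frac{q}{q} = 1$)
$x{\left(s,G \right)} = -108$
$\frac{x{\left(-13,w{\left(-6 \right)} \right)}}{-343} = - \frac{108}{-343} = \left(-108\right) \left(- \frac{1}{343}\right) = \frac{108}{343}$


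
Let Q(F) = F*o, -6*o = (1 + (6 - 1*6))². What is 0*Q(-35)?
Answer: 0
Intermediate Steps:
o = -⅙ (o = -(1 + (6 - 1*6))²/6 = -(1 + (6 - 6))²/6 = -(1 + 0)²/6 = -⅙*1² = -⅙*1 = -⅙ ≈ -0.16667)
Q(F) = -F/6 (Q(F) = F*(-⅙) = -F/6)
0*Q(-35) = 0*(-⅙*(-35)) = 0*(35/6) = 0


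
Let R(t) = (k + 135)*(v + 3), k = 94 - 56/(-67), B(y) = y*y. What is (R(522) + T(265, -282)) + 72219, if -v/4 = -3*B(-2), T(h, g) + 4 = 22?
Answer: 5625228/67 ≈ 83959.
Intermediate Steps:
T(h, g) = 18 (T(h, g) = -4 + 22 = 18)
B(y) = y²
k = 6354/67 (k = 94 - 56*(-1)/67 = 94 - 1*(-56/67) = 94 + 56/67 = 6354/67 ≈ 94.836)
v = 48 (v = -(-12)*(-2)² = -(-12)*4 = -4*(-12) = 48)
R(t) = 785349/67 (R(t) = (6354/67 + 135)*(48 + 3) = (15399/67)*51 = 785349/67)
(R(522) + T(265, -282)) + 72219 = (785349/67 + 18) + 72219 = 786555/67 + 72219 = 5625228/67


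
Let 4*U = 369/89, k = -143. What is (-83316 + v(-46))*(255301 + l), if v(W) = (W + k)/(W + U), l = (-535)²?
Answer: -722163871882128/16007 ≈ -4.5116e+10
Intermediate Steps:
U = 369/356 (U = (369/89)/4 = (369*(1/89))/4 = (¼)*(369/89) = 369/356 ≈ 1.0365)
l = 286225
v(W) = (-143 + W)/(369/356 + W) (v(W) = (W - 143)/(W + 369/356) = (-143 + W)/(369/356 + W))
(-83316 + v(-46))*(255301 + l) = (-83316 + 356*(-143 - 46)/(369 + 356*(-46)))*(255301 + 286225) = (-83316 + 356*(-189)/(369 - 16376))*541526 = (-83316 + 356*(-189)/(-16007))*541526 = (-83316 + 356*(-1/16007)*(-189))*541526 = (-83316 + 67284/16007)*541526 = -1333571928/16007*541526 = -722163871882128/16007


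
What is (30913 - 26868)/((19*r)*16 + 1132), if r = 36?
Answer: 4045/12076 ≈ 0.33496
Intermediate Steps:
(30913 - 26868)/((19*r)*16 + 1132) = (30913 - 26868)/((19*36)*16 + 1132) = 4045/(684*16 + 1132) = 4045/(10944 + 1132) = 4045/12076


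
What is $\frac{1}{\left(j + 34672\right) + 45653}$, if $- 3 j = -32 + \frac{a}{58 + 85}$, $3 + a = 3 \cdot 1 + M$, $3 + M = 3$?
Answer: $\frac{3}{241007} \approx 1.2448 \cdot 10^{-5}$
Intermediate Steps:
$M = 0$ ($M = -3 + 3 = 0$)
$a = 0$ ($a = -3 + \left(3 \cdot 1 + 0\right) = -3 + \left(3 + 0\right) = -3 + 3 = 0$)
$j = \frac{32}{3}$ ($j = - \frac{-32 + \frac{1}{58 + 85} \cdot 0}{3} = - \frac{-32 + \frac{1}{143} \cdot 0}{3} = - \frac{-32 + 0}{3} = \left(- \frac{1}{3}\right) \left(-32\right) = \frac{32}{3} \approx 10.667$)
$\frac{1}{\left(j + 34672\right) + 45653} = \frac{1}{\left(\frac{32}{3} + 34672\right) + 45653} = \frac{1}{\frac{104048}{3} + 45653} = \frac{1}{\frac{241007}{3}} = \frac{3}{241007}$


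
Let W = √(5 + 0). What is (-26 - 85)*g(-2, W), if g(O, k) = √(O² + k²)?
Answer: -333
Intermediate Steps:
W = √5 ≈ 2.2361
(-26 - 85)*g(-2, W) = (-26 - 85)*√((-2)² + (√5)²) = -111*√(4 + 5) = -111*√9 = -111*3 = -333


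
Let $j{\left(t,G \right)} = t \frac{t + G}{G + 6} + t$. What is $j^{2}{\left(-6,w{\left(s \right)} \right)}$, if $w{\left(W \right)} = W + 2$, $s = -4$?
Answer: $36$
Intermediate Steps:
$w{\left(W \right)} = 2 + W$
$j{\left(t,G \right)} = t + \frac{t \left(G + t\right)}{6 + G}$ ($j{\left(t,G \right)} = t \frac{G + t}{6 + G} + t = \frac{t \left(G + t\right)}{6 + G} + t = t + \frac{t \left(G + t\right)}{6 + G}$)
$j^{2}{\left(-6,w{\left(s \right)} \right)} = \left(- \frac{6 \left(6 - 6 + 2 \left(2 - 4\right)\right)}{6 + \left(2 - 4\right)}\right)^{2} = \left(- \frac{6 \left(6 - 6 + 2 \left(-2\right)\right)}{6 - 2}\right)^{2} = \left(- \frac{6 \left(6 - 6 - 4\right)}{4}\right)^{2} = \left(\left(-6\right) \frac{1}{4} \left(-4\right)\right)^{2} = 6^{2} = 36$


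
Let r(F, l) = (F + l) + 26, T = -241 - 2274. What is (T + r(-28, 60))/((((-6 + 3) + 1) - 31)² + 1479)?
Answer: -819/856 ≈ -0.95678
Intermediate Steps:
T = -2515
r(F, l) = 26 + F + l
(T + r(-28, 60))/((((-6 + 3) + 1) - 31)² + 1479) = (-2515 + (26 - 28 + 60))/((((-6 + 3) + 1) - 31)² + 1479) = (-2515 + 58)/(((-3 + 1) - 31)² + 1479) = -2457/((-2 - 31)² + 1479) = -2457/((-33)² + 1479) = -2457/(1089 + 1479) = -2457/2568 = -2457*1/2568 = -819/856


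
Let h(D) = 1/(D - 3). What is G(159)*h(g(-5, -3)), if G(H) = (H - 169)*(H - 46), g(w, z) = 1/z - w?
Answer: -678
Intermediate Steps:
G(H) = (-169 + H)*(-46 + H)
h(D) = 1/(-3 + D)
G(159)*h(g(-5, -3)) = (7774 + 159**2 - 215*159)/(-3 + (1/(-3) - 1*(-5))) = (7774 + 25281 - 34185)/(-3 + (-1/3 + 5)) = -1130/(-3 + 14/3) = -1130/5/3 = -1130*3/5 = -678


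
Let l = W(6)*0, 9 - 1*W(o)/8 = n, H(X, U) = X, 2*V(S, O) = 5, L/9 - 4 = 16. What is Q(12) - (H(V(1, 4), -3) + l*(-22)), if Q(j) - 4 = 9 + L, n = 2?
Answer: 381/2 ≈ 190.50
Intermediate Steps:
L = 180 (L = 36 + 9*16 = 36 + 144 = 180)
V(S, O) = 5/2 (V(S, O) = (1/2)*5 = 5/2)
W(o) = 56 (W(o) = 72 - 8*2 = 72 - 16 = 56)
l = 0 (l = 56*0 = 0)
Q(j) = 193 (Q(j) = 4 + (9 + 180) = 4 + 189 = 193)
Q(12) - (H(V(1, 4), -3) + l*(-22)) = 193 - (5/2 + 0*(-22)) = 193 - (5/2 + 0) = 193 - 1*5/2 = 193 - 5/2 = 381/2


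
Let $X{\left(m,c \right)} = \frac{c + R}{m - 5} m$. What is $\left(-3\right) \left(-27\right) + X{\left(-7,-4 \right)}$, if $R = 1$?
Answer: $\frac{317}{4} \approx 79.25$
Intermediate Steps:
$X{\left(m,c \right)} = \frac{m \left(1 + c\right)}{-5 + m}$ ($X{\left(m,c \right)} = \frac{c + 1}{m - 5} m = \frac{1 + c}{-5 + m} m = \frac{m \left(1 + c\right)}{-5 + m}$)
$\left(-3\right) \left(-27\right) + X{\left(-7,-4 \right)} = \left(-3\right) \left(-27\right) - \frac{7 \left(1 - 4\right)}{-5 - 7} = 81 - 7 \frac{1}{-12} \left(-3\right) = 81 - \left(- \frac{7}{12}\right) \left(-3\right) = 81 - \frac{7}{4} = \frac{317}{4}$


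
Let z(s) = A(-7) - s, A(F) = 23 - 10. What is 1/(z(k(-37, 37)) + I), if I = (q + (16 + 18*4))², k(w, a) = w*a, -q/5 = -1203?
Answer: 1/37247991 ≈ 2.6847e-8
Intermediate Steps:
A(F) = 13
q = 6015 (q = -5*(-1203) = 6015)
k(w, a) = a*w
z(s) = 13 - s
I = 37246609 (I = (6015 + (16 + 18*4))² = (6015 + (16 + 72))² = (6015 + 88)² = 6103² = 37246609)
1/(z(k(-37, 37)) + I) = 1/((13 - 37*(-37)) + 37246609) = 1/((13 - 1*(-1369)) + 37246609) = 1/((13 + 1369) + 37246609) = 1/(1382 + 37246609) = 1/37247991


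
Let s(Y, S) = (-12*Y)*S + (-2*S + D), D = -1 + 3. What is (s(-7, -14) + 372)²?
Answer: 599076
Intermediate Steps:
D = 2
s(Y, S) = 2 - 2*S - 12*S*Y (s(Y, S) = (-12*Y)*S + (-2*S + 2) = -12*S*Y + (2 - 2*S) = 2 - 2*S - 12*S*Y)
(s(-7, -14) + 372)² = ((2 - 2*(-14) - 12*(-14)*(-7)) + 372)² = ((2 + 28 - 1176) + 372)² = (-1146 + 372)² = (-774)² = 599076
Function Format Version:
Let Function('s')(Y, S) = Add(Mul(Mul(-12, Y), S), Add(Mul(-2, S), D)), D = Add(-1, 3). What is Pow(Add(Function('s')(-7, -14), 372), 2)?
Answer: 599076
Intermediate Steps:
D = 2
Function('s')(Y, S) = Add(2, Mul(-2, S), Mul(-12, S, Y)) (Function('s')(Y, S) = Add(Mul(Mul(-12, Y), S), Add(Mul(-2, S), 2)) = Add(Mul(-12, S, Y), Add(2, Mul(-2, S))) = Add(2, Mul(-2, S), Mul(-12, S, Y)))
Pow(Add(Function('s')(-7, -14), 372), 2) = Pow(Add(Add(2, Mul(-2, -14), Mul(-12, -14, -7)), 372), 2) = Pow(Add(Add(2, 28, -1176), 372), 2) = Pow(Add(-1146, 372), 2) = Pow(-774, 2) = 599076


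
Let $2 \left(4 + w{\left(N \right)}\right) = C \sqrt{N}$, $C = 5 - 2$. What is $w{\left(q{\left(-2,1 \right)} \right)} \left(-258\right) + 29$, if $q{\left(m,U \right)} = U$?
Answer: $674$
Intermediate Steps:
$C = 3$
$w{\left(N \right)} = -4 + \frac{3 \sqrt{N}}{2}$
$w{\left(q{\left(-2,1 \right)} \right)} \left(-258\right) + 29 = \left(-4 + \frac{3 \sqrt{1}}{2}\right) \left(-258\right) + 29 = \left(-4 + \frac{3}{2} \cdot 1\right) \left(-258\right) + 29 = \left(-4 + \frac{3}{2}\right) \left(-258\right) + 29 = \left(- \frac{5}{2}\right) \left(-258\right) + 29 = 645 + 29 = 674$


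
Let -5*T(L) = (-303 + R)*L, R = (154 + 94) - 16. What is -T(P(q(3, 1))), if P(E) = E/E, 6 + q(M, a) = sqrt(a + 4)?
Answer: -71/5 ≈ -14.200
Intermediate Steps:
q(M, a) = -6 + sqrt(4 + a) (q(M, a) = -6 + sqrt(a + 4) = -6 + sqrt(4 + a))
P(E) = 1
R = 232 (R = 248 - 16 = 232)
T(L) = 71*L/5 (T(L) = -(-303 + 232)*L/5 = -(-71)*L/5 = 71*L/5)
-T(P(q(3, 1))) = -71/5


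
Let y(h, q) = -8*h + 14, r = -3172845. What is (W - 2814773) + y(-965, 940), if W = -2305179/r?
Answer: -2968765783592/1057615 ≈ -2.8070e+6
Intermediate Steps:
y(h, q) = 14 - 8*h
W = 768393/1057615 (W = -2305179/(-3172845) = -2305179*(-1/3172845) = 768393/1057615 ≈ 0.72653)
(W - 2814773) + y(-965, 940) = (768393/1057615 - 2814773) + (14 - 8*(-965)) = -2976945378002/1057615 + (14 + 7720) = -2976945378002/1057615 + 7734 = -2968765783592/1057615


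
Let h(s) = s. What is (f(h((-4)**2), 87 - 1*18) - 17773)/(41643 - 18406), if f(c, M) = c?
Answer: -17757/23237 ≈ -0.76417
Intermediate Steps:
(f(h((-4)**2), 87 - 1*18) - 17773)/(41643 - 18406) = ((-4)**2 - 17773)/(41643 - 18406) = (16 - 17773)/23237 = -17757*1/23237 = -17757/23237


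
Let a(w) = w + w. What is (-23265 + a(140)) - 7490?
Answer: -30475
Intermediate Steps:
a(w) = 2*w
(-23265 + a(140)) - 7490 = (-23265 + 2*140) - 7490 = (-23265 + 280) - 7490 = -22985 - 7490 = -30475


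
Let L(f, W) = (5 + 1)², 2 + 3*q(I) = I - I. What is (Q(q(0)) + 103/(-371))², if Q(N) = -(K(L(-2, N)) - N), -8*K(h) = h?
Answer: 62647225/4955076 ≈ 12.643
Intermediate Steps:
q(I) = -⅔ (q(I) = -⅔ + (I - I)/3 = -⅔ + (⅓)*0 = -⅔ + 0 = -⅔)
L(f, W) = 36 (L(f, W) = 6² = 36)
K(h) = -h/8
Q(N) = 9/2 + N (Q(N) = -(-⅛*36 - N) = -(-9/2 - N) = 9/2 + N)
(Q(q(0)) + 103/(-371))² = ((9/2 - ⅔) + 103/(-371))² = (23/6 + 103*(-1/371))² = (23/6 - 103/371)² = (7915/2226)² = 62647225/4955076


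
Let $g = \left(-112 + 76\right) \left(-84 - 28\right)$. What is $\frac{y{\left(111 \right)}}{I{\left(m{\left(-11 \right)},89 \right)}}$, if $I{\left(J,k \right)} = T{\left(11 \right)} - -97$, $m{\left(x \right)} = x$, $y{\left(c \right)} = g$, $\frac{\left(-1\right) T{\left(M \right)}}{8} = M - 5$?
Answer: $\frac{576}{7} \approx 82.286$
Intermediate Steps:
$g = 4032$ ($g = \left(-36\right) \left(-112\right) = 4032$)
$T{\left(M \right)} = 40 - 8 M$ ($T{\left(M \right)} = - 8 \left(M - 5\right) = - 8 \left(-5 + M\right) = 40 - 8 M$)
$y{\left(c \right)} = 4032$
$I{\left(J,k \right)} = 49$ ($I{\left(J,k \right)} = \left(40 - 88\right) - -97 = \left(40 - 88\right) + 97 = -48 + 97 = 49$)
$\frac{y{\left(111 \right)}}{I{\left(m{\left(-11 \right)},89 \right)}} = \frac{4032}{49} = 4032 \cdot \frac{1}{49} = \frac{576}{7}$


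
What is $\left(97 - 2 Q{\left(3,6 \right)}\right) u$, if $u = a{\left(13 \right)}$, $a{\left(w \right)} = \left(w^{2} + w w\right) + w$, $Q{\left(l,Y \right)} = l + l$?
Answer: $29835$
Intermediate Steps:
$Q{\left(l,Y \right)} = 2 l$
$a{\left(w \right)} = w + 2 w^{2}$ ($a{\left(w \right)} = \left(w^{2} + w^{2}\right) + w = 2 w^{2} + w = w + 2 w^{2}$)
$u = 351$ ($u = 13 \left(1 + 2 \cdot 13\right) = 13 \left(1 + 26\right) = 13 \cdot 27 = 351$)
$\left(97 - 2 Q{\left(3,6 \right)}\right) u = \left(97 - 2 \cdot 2 \cdot 3\right) 351 = \left(97 - 12\right) 351 = 85 \cdot 351 = 29835$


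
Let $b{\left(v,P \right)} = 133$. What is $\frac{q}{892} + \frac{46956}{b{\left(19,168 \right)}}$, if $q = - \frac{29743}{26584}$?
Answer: $\frac{159065755907}{450545632} \approx 353.05$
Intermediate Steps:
$q = - \frac{29743}{26584}$ ($q = \left(-29743\right) \frac{1}{26584} = - \frac{29743}{26584} \approx -1.1188$)
$\frac{q}{892} + \frac{46956}{b{\left(19,168 \right)}} = - \frac{29743}{26584 \cdot 892} + \frac{46956}{133} = \left(- \frac{29743}{26584}\right) \frac{1}{892} + 46956 \cdot \frac{1}{133} = - \frac{29743}{23712928} + \frac{6708}{19} = \frac{159065755907}{450545632}$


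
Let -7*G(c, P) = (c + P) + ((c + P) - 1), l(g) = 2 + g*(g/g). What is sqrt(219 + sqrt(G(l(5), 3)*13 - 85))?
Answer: sqrt(10731 + 7*I*sqrt(5894))/7 ≈ 14.803 + 0.37044*I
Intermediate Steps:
l(g) = 2 + g (l(g) = 2 + g*1 = 2 + g)
G(c, P) = 1/7 - 2*P/7 - 2*c/7 (G(c, P) = -((c + P) + ((c + P) - 1))/7 = -((P + c) + ((P + c) - 1))/7 = -((P + c) + (-1 + P + c))/7 = -(-1 + 2*P + 2*c)/7 = 1/7 - 2*P/7 - 2*c/7)
sqrt(219 + sqrt(G(l(5), 3)*13 - 85)) = sqrt(219 + sqrt((1/7 - 2/7*3 - 2*(2 + 5)/7)*13 - 85)) = sqrt(219 + sqrt((1/7 - 6/7 - 2/7*7)*13 - 85)) = sqrt(219 + sqrt((1/7 - 6/7 - 2)*13 - 85)) = sqrt(219 + sqrt(-19/7*13 - 85)) = sqrt(219 + sqrt(-247/7 - 85)) = sqrt(219 + sqrt(-842/7)) = sqrt(219 + I*sqrt(5894)/7)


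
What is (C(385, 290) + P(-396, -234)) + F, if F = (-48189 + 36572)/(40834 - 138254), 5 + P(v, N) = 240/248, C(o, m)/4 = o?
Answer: 4639013427/3020020 ≈ 1536.1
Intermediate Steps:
C(o, m) = 4*o
P(v, N) = -125/31 (P(v, N) = -5 + 240/248 = -5 + 240*(1/248) = -5 + 30/31 = -125/31)
F = 11617/97420 (F = -11617/(-97420) = -11617*(-1/97420) = 11617/97420 ≈ 0.11925)
(C(385, 290) + P(-396, -234)) + F = (4*385 - 125/31) + 11617/97420 = (1540 - 125/31) + 11617/97420 = 47615/31 + 11617/97420 = 4639013427/3020020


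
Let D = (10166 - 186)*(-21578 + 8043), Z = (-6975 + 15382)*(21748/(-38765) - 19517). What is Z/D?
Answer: 6360721512971/5236349064500 ≈ 1.2147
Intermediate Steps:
Z = -6360721512971/38765 (Z = 8407*(21748*(-1/38765) - 19517) = 8407*(-21748/38765 - 19517) = 8407*(-756598253/38765) = -6360721512971/38765 ≈ -1.6408e+8)
D = -135079300 (D = 9980*(-13535) = -135079300)
Z/D = -6360721512971/38765/(-135079300) = -6360721512971/38765*(-1/135079300) = 6360721512971/5236349064500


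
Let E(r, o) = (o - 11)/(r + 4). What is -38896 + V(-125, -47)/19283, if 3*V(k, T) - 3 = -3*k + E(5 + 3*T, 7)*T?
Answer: -74253112805/1909017 ≈ -38896.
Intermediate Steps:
E(r, o) = (-11 + o)/(4 + r)
V(k, T) = 1 - k - 4*T/(3*(9 + 3*T)) (V(k, T) = 1 + (-3*k + ((-11 + 7)/(4 + (5 + 3*T)))*T)/3 = 1 + (-3*k + (-4/(9 + 3*T))*T)/3 = 1 + (-3*k - 4*T/(9 + 3*T))/3 = 1 + (-k - 4*T/(3*(9 + 3*T))) = 1 - k - 4*T/(3*(9 + 3*T)))
-38896 + V(-125, -47)/19283 = -38896 + ((-4/9*(-47) + (1 - 1*(-125))*(3 - 47))/(3 - 47))/19283 = -38896 + ((188/9 + (1 + 125)*(-44))/(-44))*(1/19283) = -38896 - (188/9 + 126*(-44))/44*(1/19283) = -38896 - (188/9 - 5544)/44*(1/19283) = -38896 - 1/44*(-49708/9)*(1/19283) = -38896 + (12427/99)*(1/19283) = -38896 + 12427/1909017 = -74253112805/1909017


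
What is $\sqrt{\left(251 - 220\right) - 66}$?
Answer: $i \sqrt{35} \approx 5.9161 i$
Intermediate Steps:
$\sqrt{\left(251 - 220\right) - 66} = \sqrt{31 - 66} = \sqrt{-35} = i \sqrt{35}$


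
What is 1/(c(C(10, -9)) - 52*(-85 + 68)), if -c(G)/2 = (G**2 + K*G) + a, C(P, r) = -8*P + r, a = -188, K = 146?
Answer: 1/11406 ≈ 8.7673e-5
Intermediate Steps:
C(P, r) = r - 8*P
c(G) = 376 - 292*G - 2*G**2 (c(G) = -2*((G**2 + 146*G) - 188) = -2*(-188 + G**2 + 146*G) = 376 - 292*G - 2*G**2)
1/(c(C(10, -9)) - 52*(-85 + 68)) = 1/((376 - 292*(-9 - 8*10) - 2*(-9 - 8*10)**2) - 52*(-85 + 68)) = 1/((376 - 292*(-9 - 80) - 2*(-9 - 80)**2) - 52*(-17)) = 1/((376 - 292*(-89) - 2*(-89)**2) + 884) = 1/((376 + 25988 - 2*7921) + 884) = 1/((376 + 25988 - 15842) + 884) = 1/(10522 + 884) = 1/11406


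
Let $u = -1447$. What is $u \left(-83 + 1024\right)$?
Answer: $-1361627$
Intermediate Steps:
$u \left(-83 + 1024\right) = - 1447 \left(-83 + 1024\right) = \left(-1447\right) 941 = -1361627$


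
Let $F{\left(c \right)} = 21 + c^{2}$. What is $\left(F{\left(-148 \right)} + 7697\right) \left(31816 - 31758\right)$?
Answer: $1718076$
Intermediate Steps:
$\left(F{\left(-148 \right)} + 7697\right) \left(31816 - 31758\right) = \left(\left(21 + \left(-148\right)^{2}\right) + 7697\right) \left(31816 - 31758\right) = \left(\left(21 + 21904\right) + 7697\right) 58 = \left(21925 + 7697\right) 58 = 29622 \cdot 58 = 1718076$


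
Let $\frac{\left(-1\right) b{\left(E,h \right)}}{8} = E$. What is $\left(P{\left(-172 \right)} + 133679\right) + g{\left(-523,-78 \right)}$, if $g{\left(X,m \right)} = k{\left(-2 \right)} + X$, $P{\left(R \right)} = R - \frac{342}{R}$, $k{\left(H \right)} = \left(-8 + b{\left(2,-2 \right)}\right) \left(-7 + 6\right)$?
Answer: $\frac{11438859}{86} \approx 1.3301 \cdot 10^{5}$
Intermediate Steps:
$b{\left(E,h \right)} = - 8 E$
$k{\left(H \right)} = 24$ ($k{\left(H \right)} = \left(-8 - 16\right) \left(-7 + 6\right) = \left(-8 - 16\right) \left(-1\right) = \left(-24\right) \left(-1\right) = 24$)
$g{\left(X,m \right)} = 24 + X$
$\left(P{\left(-172 \right)} + 133679\right) + g{\left(-523,-78 \right)} = \left(\left(-172 - \frac{342}{-172}\right) + 133679\right) + \left(24 - 523\right) = \left(\left(-172 - - \frac{171}{86}\right) + 133679\right) - 499 = \left(\left(-172 + \frac{171}{86}\right) + 133679\right) - 499 = \left(- \frac{14621}{86} + 133679\right) - 499 = \frac{11481773}{86} - 499 = \frac{11438859}{86}$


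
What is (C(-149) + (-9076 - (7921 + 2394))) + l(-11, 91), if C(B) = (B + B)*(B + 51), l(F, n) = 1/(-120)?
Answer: 1177559/120 ≈ 9813.0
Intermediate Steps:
l(F, n) = -1/120
C(B) = 2*B*(51 + B) (C(B) = (2*B)*(51 + B) = 2*B*(51 + B))
(C(-149) + (-9076 - (7921 + 2394))) + l(-11, 91) = (2*(-149)*(51 - 149) + (-9076 - (7921 + 2394))) - 1/120 = (2*(-149)*(-98) + (-9076 - 1*10315)) - 1/120 = (29204 + (-9076 - 10315)) - 1/120 = (29204 - 19391) - 1/120 = 9813 - 1/120 = 1177559/120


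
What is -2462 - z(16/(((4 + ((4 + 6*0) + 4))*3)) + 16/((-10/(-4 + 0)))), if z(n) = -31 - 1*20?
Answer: -2411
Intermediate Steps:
z(n) = -51 (z(n) = -31 - 20 = -51)
-2462 - z(16/(((4 + ((4 + 6*0) + 4))*3)) + 16/((-10/(-4 + 0)))) = -2462 - 1*(-51) = -2462 + 51 = -2411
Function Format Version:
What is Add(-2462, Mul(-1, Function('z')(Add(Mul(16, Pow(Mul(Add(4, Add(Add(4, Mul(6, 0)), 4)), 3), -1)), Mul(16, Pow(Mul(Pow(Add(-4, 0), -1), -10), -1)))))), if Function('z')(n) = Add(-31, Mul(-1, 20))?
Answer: -2411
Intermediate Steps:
Function('z')(n) = -51 (Function('z')(n) = Add(-31, -20) = -51)
Add(-2462, Mul(-1, Function('z')(Add(Mul(16, Pow(Mul(Add(4, Add(Add(4, Mul(6, 0)), 4)), 3), -1)), Mul(16, Pow(Mul(Pow(Add(-4, 0), -1), -10), -1)))))) = Add(-2462, Mul(-1, -51)) = Add(-2462, 51) = -2411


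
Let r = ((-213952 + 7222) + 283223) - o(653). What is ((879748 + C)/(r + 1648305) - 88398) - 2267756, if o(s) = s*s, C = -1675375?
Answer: -3059205231533/1298389 ≈ -2.3562e+6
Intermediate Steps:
o(s) = s²
r = -349916 (r = ((-213952 + 7222) + 283223) - 1*653² = (-206730 + 283223) - 1*426409 = 76493 - 426409 = -349916)
((879748 + C)/(r + 1648305) - 88398) - 2267756 = ((879748 - 1675375)/(-349916 + 1648305) - 88398) - 2267756 = (-795627/1298389 - 88398) - 2267756 = -114775786449/1298389 - 2267756 = -3059205231533/1298389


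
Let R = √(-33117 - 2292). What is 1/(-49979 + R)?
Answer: -49979/2497935850 - I*√35409/2497935850 ≈ -2.0008e-5 - 7.5331e-8*I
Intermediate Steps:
R = I*√35409 (R = √(-35409) = I*√35409 ≈ 188.17*I)
1/(-49979 + R) = 1/(-49979 + I*√35409)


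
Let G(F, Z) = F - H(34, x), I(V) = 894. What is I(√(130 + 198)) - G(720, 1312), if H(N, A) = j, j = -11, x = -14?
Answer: 163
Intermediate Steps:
H(N, A) = -11
G(F, Z) = 11 + F (G(F, Z) = F - 1*(-11) = F + 11 = 11 + F)
I(√(130 + 198)) - G(720, 1312) = 894 - (11 + 720) = 894 - 1*731 = 894 - 731 = 163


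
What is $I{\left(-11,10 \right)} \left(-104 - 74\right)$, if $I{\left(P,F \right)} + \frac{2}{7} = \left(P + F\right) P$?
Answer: $- \frac{13350}{7} \approx -1907.1$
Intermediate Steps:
$I{\left(P,F \right)} = - \frac{2}{7} + P \left(F + P\right)$ ($I{\left(P,F \right)} = - \frac{2}{7} + \left(P + F\right) P = - \frac{2}{7} + \left(F + P\right) P = - \frac{2}{7} + P \left(F + P\right)$)
$I{\left(-11,10 \right)} \left(-104 - 74\right) = \left(- \frac{2}{7} + \left(-11\right)^{2} + 10 \left(-11\right)\right) \left(-104 - 74\right) = \left(- \frac{2}{7} + 121 - 110\right) \left(-104 - 74\right) = \frac{75}{7} \left(-178\right) = - \frac{13350}{7}$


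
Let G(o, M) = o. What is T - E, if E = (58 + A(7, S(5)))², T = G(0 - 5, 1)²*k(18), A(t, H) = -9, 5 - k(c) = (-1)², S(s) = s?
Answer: -2301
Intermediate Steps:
k(c) = 4 (k(c) = 5 - 1*(-1)² = 5 - 1*1 = 5 - 1 = 4)
T = 100 (T = (0 - 5)²*4 = (-5)²*4 = 25*4 = 100)
E = 2401 (E = (58 - 9)² = 49² = 2401)
T - E = 100 - 1*2401 = 100 - 2401 = -2301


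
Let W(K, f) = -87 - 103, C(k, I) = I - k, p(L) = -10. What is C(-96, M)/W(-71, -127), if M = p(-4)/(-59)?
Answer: -2837/5605 ≈ -0.50616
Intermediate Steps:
M = 10/59 (M = -10/(-59) = -10*(-1/59) = 10/59 ≈ 0.16949)
W(K, f) = -190
C(-96, M)/W(-71, -127) = (10/59 - 1*(-96))/(-190) = (10/59 + 96)*(-1/190) = (5674/59)*(-1/190) = -2837/5605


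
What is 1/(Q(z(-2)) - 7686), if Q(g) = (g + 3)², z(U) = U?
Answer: -1/7685 ≈ -0.00013012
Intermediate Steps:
Q(g) = (3 + g)²
1/(Q(z(-2)) - 7686) = 1/((3 - 2)² - 7686) = 1/(1² - 7686) = 1/(1 - 7686) = 1/(-7685) = -1/7685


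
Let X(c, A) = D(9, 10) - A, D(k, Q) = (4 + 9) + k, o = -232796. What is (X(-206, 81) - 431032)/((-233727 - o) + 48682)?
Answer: -143697/15917 ≈ -9.0279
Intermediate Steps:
D(k, Q) = 13 + k
X(c, A) = 22 - A (X(c, A) = (13 + 9) - A = 22 - A)
(X(-206, 81) - 431032)/((-233727 - o) + 48682) = ((22 - 1*81) - 431032)/((-233727 - 1*(-232796)) + 48682) = ((22 - 81) - 431032)/((-233727 + 232796) + 48682) = (-59 - 431032)/(-931 + 48682) = -431091/47751 = -431091*1/47751 = -143697/15917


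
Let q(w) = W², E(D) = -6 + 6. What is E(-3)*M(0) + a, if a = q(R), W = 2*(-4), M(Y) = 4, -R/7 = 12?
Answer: 64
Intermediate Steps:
R = -84 (R = -7*12 = -84)
E(D) = 0
W = -8
q(w) = 64 (q(w) = (-8)² = 64)
a = 64
E(-3)*M(0) + a = 0*4 + 64 = 0 + 64 = 64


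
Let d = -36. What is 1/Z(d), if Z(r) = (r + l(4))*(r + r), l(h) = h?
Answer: 1/2304 ≈ 0.00043403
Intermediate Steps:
Z(r) = 2*r*(4 + r) (Z(r) = (r + 4)*(r + r) = (4 + r)*(2*r) = 2*r*(4 + r))
1/Z(d) = 1/(2*(-36)*(4 - 36)) = 1/(2*(-36)*(-32)) = 1/2304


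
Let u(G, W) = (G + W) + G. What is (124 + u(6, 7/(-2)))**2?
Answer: 70225/4 ≈ 17556.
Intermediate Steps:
u(G, W) = W + 2*G
(124 + u(6, 7/(-2)))**2 = (124 + (7/(-2) + 2*6))**2 = (124 + (7*(-1/2) + 12))**2 = (124 + (-7/2 + 12))**2 = (124 + 17/2)**2 = (265/2)**2 = 70225/4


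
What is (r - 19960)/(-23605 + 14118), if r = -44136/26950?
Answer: 268983068/127837325 ≈ 2.1041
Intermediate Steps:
r = -22068/13475 (r = -44136*1/26950 = -22068/13475 ≈ -1.6377)
(r - 19960)/(-23605 + 14118) = (-22068/13475 - 19960)/(-23605 + 14118) = -268983068/13475/(-9487) = -268983068/13475*(-1/9487) = 268983068/127837325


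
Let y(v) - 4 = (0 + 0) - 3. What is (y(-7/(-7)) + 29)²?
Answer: 900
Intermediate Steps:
y(v) = 1 (y(v) = 4 + ((0 + 0) - 3) = 4 + (0 - 3) = 4 - 3 = 1)
(y(-7/(-7)) + 29)² = (1 + 29)² = 30² = 900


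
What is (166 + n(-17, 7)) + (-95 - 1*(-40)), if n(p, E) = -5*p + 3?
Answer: 199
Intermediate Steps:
n(p, E) = 3 - 5*p
(166 + n(-17, 7)) + (-95 - 1*(-40)) = (166 + (3 - 5*(-17))) + (-95 - 1*(-40)) = (166 + (3 + 85)) + (-95 + 40) = (166 + 88) - 55 = 254 - 55 = 199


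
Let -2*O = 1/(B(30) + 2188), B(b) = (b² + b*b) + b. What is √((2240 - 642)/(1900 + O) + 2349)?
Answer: √547804364419772821/15268399 ≈ 48.475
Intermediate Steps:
B(b) = b + 2*b² (B(b) = (b² + b²) + b = 2*b² + b = b + 2*b²)
O = -1/8036 (O = -1/(2*(30*(1 + 2*30) + 2188)) = -1/(2*(30*(1 + 60) + 2188)) = -1/(2*(30*61 + 2188)) = -1/(2*(1830 + 2188)) = -½/4018 = -½*1/4018 = -1/8036 ≈ -0.00012444)
√((2240 - 642)/(1900 + O) + 2349) = √((2240 - 642)/(1900 - 1/8036) + 2349) = √(1598/(15268399/8036) + 2349) = √(1598*(8036/15268399) + 2349) = √(12841528/15268399 + 2349) = √(35878310779/15268399) = √547804364419772821/15268399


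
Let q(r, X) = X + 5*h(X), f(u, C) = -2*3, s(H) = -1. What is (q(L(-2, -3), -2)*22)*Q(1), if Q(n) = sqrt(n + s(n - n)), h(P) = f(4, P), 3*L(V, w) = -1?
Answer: 0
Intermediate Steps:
L(V, w) = -1/3 (L(V, w) = (1/3)*(-1) = -1/3)
f(u, C) = -6
h(P) = -6
q(r, X) = -30 + X (q(r, X) = X + 5*(-6) = X - 30 = -30 + X)
Q(n) = sqrt(-1 + n) (Q(n) = sqrt(n - 1) = sqrt(-1 + n))
(q(L(-2, -3), -2)*22)*Q(1) = ((-30 - 2)*22)*sqrt(-1 + 1) = (-32*22)*sqrt(0) = -704*0 = 0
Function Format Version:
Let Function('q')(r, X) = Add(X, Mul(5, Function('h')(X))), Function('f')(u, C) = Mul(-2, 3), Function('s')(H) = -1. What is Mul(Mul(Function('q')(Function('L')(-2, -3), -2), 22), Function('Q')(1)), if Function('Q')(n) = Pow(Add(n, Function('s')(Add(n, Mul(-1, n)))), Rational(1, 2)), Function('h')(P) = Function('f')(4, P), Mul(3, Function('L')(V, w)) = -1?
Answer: 0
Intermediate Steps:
Function('L')(V, w) = Rational(-1, 3) (Function('L')(V, w) = Mul(Rational(1, 3), -1) = Rational(-1, 3))
Function('f')(u, C) = -6
Function('h')(P) = -6
Function('q')(r, X) = Add(-30, X) (Function('q')(r, X) = Add(X, Mul(5, -6)) = Add(X, -30) = Add(-30, X))
Function('Q')(n) = Pow(Add(-1, n), Rational(1, 2)) (Function('Q')(n) = Pow(Add(n, -1), Rational(1, 2)) = Pow(Add(-1, n), Rational(1, 2)))
Mul(Mul(Function('q')(Function('L')(-2, -3), -2), 22), Function('Q')(1)) = Mul(Mul(Add(-30, -2), 22), Pow(Add(-1, 1), Rational(1, 2))) = Mul(Mul(-32, 22), Pow(0, Rational(1, 2))) = Mul(-704, 0) = 0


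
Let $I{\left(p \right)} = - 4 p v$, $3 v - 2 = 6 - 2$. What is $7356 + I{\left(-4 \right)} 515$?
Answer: $23836$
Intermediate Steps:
$v = 2$ ($v = \frac{2}{3} + \frac{6 - 2}{3} = \frac{2}{3} + \frac{1}{3} \cdot 4 = \frac{2}{3} + \frac{4}{3} = 2$)
$I{\left(p \right)} = - 8 p$ ($I{\left(p \right)} = - 4 p 2 = - 8 p$)
$7356 + I{\left(-4 \right)} 515 = 7356 + \left(-8\right) \left(-4\right) 515 = 7356 + 32 \cdot 515 = 7356 + 16480 = 23836$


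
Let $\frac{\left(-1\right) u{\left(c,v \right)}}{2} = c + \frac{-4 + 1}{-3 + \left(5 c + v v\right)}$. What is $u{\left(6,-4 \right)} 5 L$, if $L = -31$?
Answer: $\frac{79050}{43} \approx 1838.4$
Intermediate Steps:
$u{\left(c,v \right)} = - 2 c + \frac{6}{-3 + v^{2} + 5 c}$ ($u{\left(c,v \right)} = - 2 \left(c + \frac{-4 + 1}{-3 + \left(5 c + v v\right)}\right) = - 2 \left(c - \frac{3}{-3 + \left(5 c + v^{2}\right)}\right) = - 2 \left(c - \frac{3}{-3 + \left(v^{2} + 5 c\right)}\right) = - 2 \left(c - \frac{3}{-3 + v^{2} + 5 c}\right) = - 2 c + \frac{6}{-3 + v^{2} + 5 c}$)
$u{\left(6,-4 \right)} 5 L = \frac{2 \left(3 - 5 \cdot 6^{2} + 3 \cdot 6 - 6 \left(-4\right)^{2}\right)}{-3 + \left(-4\right)^{2} + 5 \cdot 6} \cdot 5 \left(-31\right) = \frac{2 \left(3 - 180 + 18 - 6 \cdot 16\right)}{-3 + 16 + 30} \cdot 5 \left(-31\right) = \frac{2 \left(3 - 180 + 18 - 96\right)}{43} \cdot 5 \left(-31\right) = 2 \cdot \frac{1}{43} \left(-255\right) 5 \left(-31\right) = \left(- \frac{510}{43}\right) 5 \left(-31\right) = \left(- \frac{2550}{43}\right) \left(-31\right) = \frac{79050}{43}$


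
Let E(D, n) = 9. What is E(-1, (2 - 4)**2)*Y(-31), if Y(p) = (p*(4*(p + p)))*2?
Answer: 138384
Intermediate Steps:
Y(p) = 16*p**2 (Y(p) = (p*(4*(2*p)))*2 = (p*(8*p))*2 = (8*p**2)*2 = 16*p**2)
E(-1, (2 - 4)**2)*Y(-31) = 9*(16*(-31)**2) = 9*(16*961) = 9*15376 = 138384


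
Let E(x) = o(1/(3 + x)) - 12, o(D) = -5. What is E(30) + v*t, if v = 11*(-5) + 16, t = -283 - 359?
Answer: 25021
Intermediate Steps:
t = -642
E(x) = -17 (E(x) = -5 - 12 = -17)
v = -39 (v = -55 + 16 = -39)
E(30) + v*t = -17 - 39*(-642) = -17 + 25038 = 25021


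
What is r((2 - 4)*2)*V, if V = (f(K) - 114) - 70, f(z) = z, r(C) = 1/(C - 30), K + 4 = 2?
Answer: 93/17 ≈ 5.4706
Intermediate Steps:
K = -2 (K = -4 + 2 = -2)
r(C) = 1/(-30 + C)
V = -186 (V = (-2 - 114) - 70 = -116 - 70 = -186)
r((2 - 4)*2)*V = -186/(-30 + (2 - 4)*2) = -186/(-30 - 2*2) = -186/(-30 - 4) = -186/(-34) = -1/34*(-186) = 93/17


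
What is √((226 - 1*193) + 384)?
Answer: √417 ≈ 20.421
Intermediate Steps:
√((226 - 1*193) + 384) = √((226 - 193) + 384) = √(33 + 384) = √417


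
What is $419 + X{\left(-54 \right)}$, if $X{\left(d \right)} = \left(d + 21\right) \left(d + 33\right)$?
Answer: $1112$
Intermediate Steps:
$X{\left(d \right)} = \left(21 + d\right) \left(33 + d\right)$
$419 + X{\left(-54 \right)} = 419 + \left(693 + \left(-54\right)^{2} + 54 \left(-54\right)\right) = 419 + \left(693 + 2916 - 2916\right) = 419 + 693 = 1112$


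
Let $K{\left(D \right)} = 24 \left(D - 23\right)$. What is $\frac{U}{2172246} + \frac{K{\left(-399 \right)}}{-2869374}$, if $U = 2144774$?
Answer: $\frac{514679938247}{519415516167} \approx 0.99088$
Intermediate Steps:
$K{\left(D \right)} = -552 + 24 D$ ($K{\left(D \right)} = 24 \left(-23 + D\right) = -552 + 24 D$)
$\frac{U}{2172246} + \frac{K{\left(-399 \right)}}{-2869374} = \frac{2144774}{2172246} + \frac{-552 + 24 \left(-399\right)}{-2869374} = 2144774 \cdot \frac{1}{2172246} + \left(-552 - 9576\right) \left(- \frac{1}{2869374}\right) = \frac{1072387}{1086123} - - \frac{1688}{478229} = \frac{1072387}{1086123} + \frac{1688}{478229} = \frac{514679938247}{519415516167}$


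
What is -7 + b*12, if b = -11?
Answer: -139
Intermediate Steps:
-7 + b*12 = -7 - 11*12 = -7 - 132 = -139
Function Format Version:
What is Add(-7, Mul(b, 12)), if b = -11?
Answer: -139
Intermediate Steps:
Add(-7, Mul(b, 12)) = Add(-7, Mul(-11, 12)) = Add(-7, -132) = -139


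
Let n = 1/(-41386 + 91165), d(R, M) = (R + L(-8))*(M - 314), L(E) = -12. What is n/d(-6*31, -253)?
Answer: 1/5588489214 ≈ 1.7894e-10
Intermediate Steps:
d(R, M) = (-314 + M)*(-12 + R) (d(R, M) = (R - 12)*(M - 314) = (-12 + R)*(-314 + M) = (-314 + M)*(-12 + R))
n = 1/49779 ≈ 2.0089e-5
n/d(-6*31, -253) = 1/(49779*(3768 - (-1884)*31 - 12*(-253) - (-1518)*31)) = 1/(49779*(3768 - 314*(-186) + 3036 - 253*(-186))) = 1/(49779*(3768 + 58404 + 3036 + 47058)) = (1/49779)/112266 = (1/49779)*(1/112266) = 1/5588489214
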